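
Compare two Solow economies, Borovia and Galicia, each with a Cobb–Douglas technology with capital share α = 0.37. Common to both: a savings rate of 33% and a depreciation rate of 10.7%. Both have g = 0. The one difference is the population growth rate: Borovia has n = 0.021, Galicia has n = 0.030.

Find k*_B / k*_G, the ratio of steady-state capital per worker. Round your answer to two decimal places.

Steady-state k* = [s/(n + δ)]^(1/(1−α)), so the ratio is [ (s_B/(n + δ)_B) / (s_G/(n + δ)_G) ]^1.5873.
s_B/(n + δ)_B = 0.33/0.128 = 2.5781; s_G/(n + δ)_G = 0.33/0.137 = 2.4088.
Ratio = (2.5781/2.4088)^1.5873 = 1.0703^1.5873 ≈ 1.1139

k*_B / k*_G ≈ 1.11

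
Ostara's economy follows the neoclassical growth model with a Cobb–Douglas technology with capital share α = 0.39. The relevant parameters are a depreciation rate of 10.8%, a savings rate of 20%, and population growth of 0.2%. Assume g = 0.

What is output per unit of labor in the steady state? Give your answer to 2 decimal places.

Steady state requires s·f(k) = (n + δ)·k, i.e. s·k^α = (n + δ)·k.
Rearranging, k^(1−α) = s / (n + δ).
k^0.61 = 0.20 / (0.002 + 0.108) = 0.20 / 0.110 = 1.8182
k* = 1.8182^(1/0.61) ≈ 2.6647
y* = (k*)^α = 2.6647^0.39 ≈ 1.4656

y* = 1.47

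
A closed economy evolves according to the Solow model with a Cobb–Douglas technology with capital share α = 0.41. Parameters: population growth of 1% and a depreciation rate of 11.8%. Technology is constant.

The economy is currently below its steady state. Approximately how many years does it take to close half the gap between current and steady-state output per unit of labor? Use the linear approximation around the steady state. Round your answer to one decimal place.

Near the steady state the convergence rate is λ = (1 − α)(n + δ).
λ = (1 − 0.41) × 0.128 = 0.59 × 0.128 = 0.07552
Half-life = ln 2 / λ = 0.6931 / 0.07552 ≈ 9.18 years

about 9.2 years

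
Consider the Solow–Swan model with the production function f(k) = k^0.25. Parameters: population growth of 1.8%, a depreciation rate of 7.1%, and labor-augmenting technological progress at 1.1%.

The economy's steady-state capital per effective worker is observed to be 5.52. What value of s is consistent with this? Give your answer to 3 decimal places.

s ≈ 0.360

In steady state, investment equals break-even investment: s·k^α = (n + g + δ)·k.
So s / (n + g + δ) = (k*)^(1−α) = 5.52^0.75 = 3.6013.
Therefore s = 3.6013 × (n + g + δ) = 3.6013 × 0.100 = 0.3601.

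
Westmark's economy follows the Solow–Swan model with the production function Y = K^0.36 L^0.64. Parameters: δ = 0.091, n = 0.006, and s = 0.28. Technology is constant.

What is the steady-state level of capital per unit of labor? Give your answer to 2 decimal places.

Steady state requires s·f(k) = (n + δ)·k, i.e. s·k^α = (n + δ)·k.
Dividing both sides by k: k^(1−α) = s / (n + δ).
k^0.64 = 0.28 / (0.006 + 0.091) = 0.28 / 0.097 = 2.8866
k* = 2.8866^(1/0.64) ≈ 5.2403

k* ≈ 5.24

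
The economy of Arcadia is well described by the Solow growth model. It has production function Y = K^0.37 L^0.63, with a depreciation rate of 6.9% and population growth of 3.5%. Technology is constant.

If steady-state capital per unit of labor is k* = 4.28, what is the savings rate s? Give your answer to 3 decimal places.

s ≈ 0.260

Steady state requires s·f(k) = (n + δ)·k, i.e. s·k^α = (n + δ)·k.
So s / (n + δ) = (k*)^(1−α) = 4.28^0.63 = 2.4992.
Therefore s = 2.4992 × (n + δ) = 2.4992 × 0.104 = 0.2599.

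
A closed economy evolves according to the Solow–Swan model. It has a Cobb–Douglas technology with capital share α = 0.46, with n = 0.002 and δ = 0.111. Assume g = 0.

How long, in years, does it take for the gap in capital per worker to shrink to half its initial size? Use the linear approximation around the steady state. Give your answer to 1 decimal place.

Near the steady state the convergence rate is λ = (1 − α)(n + δ).
λ = (1 − 0.46) × 0.113 = 0.54 × 0.113 = 0.06102
Half-life = ln 2 / λ = 0.6931 / 0.06102 ≈ 11.36 years

half-life ≈ 11.4 years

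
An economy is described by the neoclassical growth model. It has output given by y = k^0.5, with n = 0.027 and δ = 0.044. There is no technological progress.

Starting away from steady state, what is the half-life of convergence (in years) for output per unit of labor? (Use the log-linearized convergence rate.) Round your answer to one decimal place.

t_½ ≈ 19.5 years

Near the steady state the convergence rate is λ = (1 − α)(n + δ).
λ = (1 − 0.5) × 0.071 = 0.5 × 0.071 = 0.0355
Half-life = ln 2 / λ = 0.6931 / 0.0355 ≈ 19.52 years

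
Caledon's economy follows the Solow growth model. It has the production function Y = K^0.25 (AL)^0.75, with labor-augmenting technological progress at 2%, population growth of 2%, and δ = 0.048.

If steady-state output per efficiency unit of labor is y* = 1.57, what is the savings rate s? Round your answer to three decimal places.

In steady state, investment equals break-even investment: s·k^α = (n + g + δ)·k.
Since y* = [s/(n + g + δ)]^(α/(1−α)), we have s/(n + g + δ) = (y*)^((1−α)/α) = 1.57^3 = 3.8699.
Therefore s = 3.8699 × (n + g + δ) = 3.8699 × 0.088 = 0.3406.

s ≈ 0.341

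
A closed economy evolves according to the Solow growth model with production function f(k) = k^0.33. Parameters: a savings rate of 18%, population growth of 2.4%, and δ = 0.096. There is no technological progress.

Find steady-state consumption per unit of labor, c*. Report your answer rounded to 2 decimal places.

c* = 1.00

Steady state requires s·f(k) = (n + δ)·k, i.e. s·k^α = (n + δ)·k.
Rearranging, k^(1−α) = s / (n + δ).
k^0.67 = 0.18 / (0.024 + 0.096) = 0.18 / 0.120 = 1.5000
k* = 1.5000^(1/0.67) ≈ 1.8316
y* = (k*)^α = 1.8316^0.33 ≈ 1.2211
c* = (1 − s)·y* = (1 − 0.18) × 1.2211 ≈ 1.0013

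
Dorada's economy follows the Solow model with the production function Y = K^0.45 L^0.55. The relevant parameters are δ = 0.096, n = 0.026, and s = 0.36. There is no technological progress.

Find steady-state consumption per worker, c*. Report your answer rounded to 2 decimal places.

At the steady state, Δk = 0, so s·k^α = (n + δ)·k.
Rearranging, k^(1−α) = s / (n + δ).
k^0.55 = 0.36 / (0.026 + 0.096) = 0.36 / 0.122 = 2.9508
k* = 2.9508^(1/0.55) ≈ 7.1521
y* = (k*)^α = 7.1521^0.45 ≈ 2.4238
c* = (1 − s)·y* = (1 − 0.36) × 2.4238 ≈ 1.5512

c* = 1.55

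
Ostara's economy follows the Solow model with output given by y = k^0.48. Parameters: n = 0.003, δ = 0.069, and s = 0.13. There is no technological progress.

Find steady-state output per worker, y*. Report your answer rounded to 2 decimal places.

Steady state requires s·f(k) = (n + δ)·k, i.e. s·k^α = (n + δ)·k.
Dividing both sides by k: k^(1−α) = s / (n + δ).
k^0.52 = 0.13 / (0.003 + 0.069) = 0.13 / 0.072 = 1.8056
k* = 1.8056^(1/0.52) ≈ 3.1153
y* = (k*)^α = 3.1153^0.48 ≈ 1.7254

y* ≈ 1.73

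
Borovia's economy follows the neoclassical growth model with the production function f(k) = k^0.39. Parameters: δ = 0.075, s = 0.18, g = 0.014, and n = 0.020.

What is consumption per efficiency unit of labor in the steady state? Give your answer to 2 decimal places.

At the steady state, Δk = 0, so s·k^α = (n + g + δ)·k.
Dividing both sides by k: k^(1−α) = s / (n + g + δ).
k^0.61 = 0.18 / (0.020 + 0.014 + 0.075) = 0.18 / 0.109 = 1.6514
k* = 1.6514^(1/0.61) ≈ 2.2758
y* = (k*)^α = 2.2758^0.39 ≈ 1.3781
c* = (1 − s)·y* = (1 − 0.18) × 1.3781 ≈ 1.1300

c* ≈ 1.13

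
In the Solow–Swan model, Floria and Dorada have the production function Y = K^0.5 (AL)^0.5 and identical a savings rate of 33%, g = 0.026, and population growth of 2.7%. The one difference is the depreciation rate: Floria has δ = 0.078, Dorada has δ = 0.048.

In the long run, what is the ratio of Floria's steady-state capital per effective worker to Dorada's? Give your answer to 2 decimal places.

Steady-state k* = [s/(n + g + δ)]^(1/(1−α)), so the ratio is [ (s_F/(n + g + δ)_F) / (s_D/(n + g + δ)_D) ]^2.
s_F/(n + g + δ)_F = 0.33/0.131 = 2.5191; s_D/(n + g + δ)_D = 0.33/0.101 = 3.2673.
Ratio = (2.5191/3.2673)^2 = 0.7710^2 ≈ 0.5944

k*_F / k*_D ≈ 0.59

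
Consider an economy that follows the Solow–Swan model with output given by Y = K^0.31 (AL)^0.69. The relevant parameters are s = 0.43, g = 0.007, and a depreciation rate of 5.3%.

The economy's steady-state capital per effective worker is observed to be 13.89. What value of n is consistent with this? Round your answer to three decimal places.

In steady state, investment equals break-even investment: s·k^α = (n + g + δ)·k.
So s / (n + g + δ) = (k*)^(1−α) = 13.89^0.69 = 6.1442.
Therefore n + g + δ = s / 6.1442 = 0.43 / 6.1442 = 0.0700, so n = 0.0700 − 0.060 = 0.0100.

n ≈ 0.010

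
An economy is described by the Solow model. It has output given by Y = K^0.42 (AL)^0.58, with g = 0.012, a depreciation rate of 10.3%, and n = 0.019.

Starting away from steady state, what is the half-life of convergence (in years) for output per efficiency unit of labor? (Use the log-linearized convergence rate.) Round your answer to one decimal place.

Near the steady state the convergence rate is λ = (1 − α)(n + g + δ).
λ = (1 − 0.42) × 0.134 = 0.58 × 0.134 = 0.07772
Half-life = ln 2 / λ = 0.6931 / 0.07772 ≈ 8.92 years

t_½ ≈ 8.9 years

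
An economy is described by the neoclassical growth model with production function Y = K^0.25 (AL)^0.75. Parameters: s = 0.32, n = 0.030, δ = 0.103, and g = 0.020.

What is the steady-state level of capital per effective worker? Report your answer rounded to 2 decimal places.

At the steady state, Δk = 0, so s·k^α = (n + g + δ)·k.
Dividing both sides by k: k^(1−α) = s / (n + g + δ).
k^0.75 = 0.32 / (0.030 + 0.020 + 0.103) = 0.32 / 0.153 = 2.0915
k* = 2.0915^(1/0.75) ≈ 2.6747

k* ≈ 2.67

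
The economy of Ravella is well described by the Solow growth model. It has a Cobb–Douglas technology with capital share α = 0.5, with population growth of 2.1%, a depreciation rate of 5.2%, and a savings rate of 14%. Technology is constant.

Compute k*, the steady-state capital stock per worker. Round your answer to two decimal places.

k* = 3.68

At the steady state, Δk = 0, so s·k^α = (n + δ)·k.
Rearranging, k^(1−α) = s / (n + δ).
k^0.5 = 0.14 / (0.021 + 0.052) = 0.14 / 0.073 = 1.9178
k* = 1.9178^(1/0.5) ≈ 3.6780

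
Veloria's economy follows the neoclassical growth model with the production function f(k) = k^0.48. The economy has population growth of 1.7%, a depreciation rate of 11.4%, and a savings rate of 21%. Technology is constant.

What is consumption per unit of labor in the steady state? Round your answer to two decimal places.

In steady state, investment equals break-even investment: s·k^α = (n + δ)·k.
Rearranging, k^(1−α) = s / (n + δ).
k^0.52 = 0.21 / (0.017 + 0.114) = 0.21 / 0.131 = 1.6031
k* = 1.6031^(1/0.52) ≈ 2.4783
y* = (k*)^α = 2.4783^0.48 ≈ 1.5459
c* = (1 − s)·y* = (1 − 0.21) × 1.5459 ≈ 1.2213

c* ≈ 1.22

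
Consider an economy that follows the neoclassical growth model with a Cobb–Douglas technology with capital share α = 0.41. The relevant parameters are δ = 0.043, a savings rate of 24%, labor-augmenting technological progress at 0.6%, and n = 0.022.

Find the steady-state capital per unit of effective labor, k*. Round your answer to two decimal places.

At the steady state, Δk = 0, so s·k^α = (n + g + δ)·k.
Rearranging, k^(1−α) = s / (n + g + δ).
k^0.59 = 0.24 / (0.022 + 0.006 + 0.043) = 0.24 / 0.071 = 3.3803
k* = 3.3803^(1/0.59) ≈ 7.8801

k* ≈ 7.88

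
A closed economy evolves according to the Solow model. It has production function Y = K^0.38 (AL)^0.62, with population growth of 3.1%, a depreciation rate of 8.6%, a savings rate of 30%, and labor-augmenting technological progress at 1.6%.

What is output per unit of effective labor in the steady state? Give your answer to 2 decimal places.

At the steady state, Δk = 0, so s·k^α = (n + g + δ)·k.
Rearranging, k^(1−α) = s / (n + g + δ).
k^0.62 = 0.30 / (0.031 + 0.016 + 0.086) = 0.30 / 0.133 = 2.2556
k* = 2.2556^(1/0.62) ≈ 3.7134
y* = (k*)^α = 3.7134^0.38 ≈ 1.6463

y* ≈ 1.65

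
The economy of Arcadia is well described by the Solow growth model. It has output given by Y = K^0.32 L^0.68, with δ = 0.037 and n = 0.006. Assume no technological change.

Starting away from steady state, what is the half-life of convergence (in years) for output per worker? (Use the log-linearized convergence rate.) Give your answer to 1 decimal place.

half-life ≈ 23.7 years

Near the steady state the convergence rate is λ = (1 − α)(n + δ).
λ = (1 − 0.32) × 0.043 = 0.68 × 0.043 = 0.02924
Half-life = ln 2 / λ = 0.6931 / 0.02924 ≈ 23.70 years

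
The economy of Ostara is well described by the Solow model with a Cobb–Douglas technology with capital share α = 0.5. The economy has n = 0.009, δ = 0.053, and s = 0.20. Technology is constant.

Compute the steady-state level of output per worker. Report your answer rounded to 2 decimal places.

In steady state, investment equals break-even investment: s·k^α = (n + δ)·k.
Rearranging, k^(1−α) = s / (n + δ).
k^0.5 = 0.20 / (0.009 + 0.053) = 0.20 / 0.062 = 3.2258
k* = 3.2258^(1/0.5) ≈ 10.4058
y* = (k*)^α = 10.4058^0.5 ≈ 3.2258

y* = 3.23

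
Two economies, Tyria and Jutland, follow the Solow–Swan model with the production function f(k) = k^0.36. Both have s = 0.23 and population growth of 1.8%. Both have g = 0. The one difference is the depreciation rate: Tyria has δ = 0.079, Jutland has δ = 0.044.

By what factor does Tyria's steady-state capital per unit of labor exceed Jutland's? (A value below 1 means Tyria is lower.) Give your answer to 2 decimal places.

Steady-state k* = [s/(n + δ)]^(1/(1−α)), so the ratio is [ (s_T/(n + δ)_T) / (s_J/(n + δ)_J) ]^1.5625.
s_T/(n + δ)_T = 0.23/0.097 = 2.3711; s_J/(n + δ)_J = 0.23/0.062 = 3.7097.
Ratio = (2.3711/3.7097)^1.5625 = 0.6392^1.5625 ≈ 0.4969

ratio ≈ 0.50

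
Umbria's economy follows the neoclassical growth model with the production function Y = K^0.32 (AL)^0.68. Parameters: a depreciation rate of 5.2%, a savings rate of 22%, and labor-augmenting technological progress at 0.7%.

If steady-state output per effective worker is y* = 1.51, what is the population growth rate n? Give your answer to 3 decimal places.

n ≈ 0.033

In steady state, investment equals break-even investment: s·k^α = (n + g + δ)·k.
Since y* = [s/(n + g + δ)]^(α/(1−α)), we have s/(n + g + δ) = (y*)^((1−α)/α) = 1.51^2.125 = 2.4006.
Therefore n + g + δ = s / 2.4006 = 0.22 / 2.4006 = 0.0916, so n = 0.0916 − 0.059 = 0.0326.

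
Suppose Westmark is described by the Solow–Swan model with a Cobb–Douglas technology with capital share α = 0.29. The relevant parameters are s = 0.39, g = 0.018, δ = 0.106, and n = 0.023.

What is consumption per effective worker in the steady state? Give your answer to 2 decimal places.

Steady state requires s·f(k) = (n + g + δ)·k, i.e. s·k^α = (n + g + δ)·k.
Rearranging, k^(1−α) = s / (n + g + δ).
k^0.71 = 0.39 / (0.023 + 0.018 + 0.106) = 0.39 / 0.147 = 2.6531
k* = 2.6531^(1/0.71) ≈ 3.9522
y* = (k*)^α = 3.9522^0.29 ≈ 1.4896
c* = (1 − s)·y* = (1 − 0.39) × 1.4896 ≈ 0.9087

c* = 0.91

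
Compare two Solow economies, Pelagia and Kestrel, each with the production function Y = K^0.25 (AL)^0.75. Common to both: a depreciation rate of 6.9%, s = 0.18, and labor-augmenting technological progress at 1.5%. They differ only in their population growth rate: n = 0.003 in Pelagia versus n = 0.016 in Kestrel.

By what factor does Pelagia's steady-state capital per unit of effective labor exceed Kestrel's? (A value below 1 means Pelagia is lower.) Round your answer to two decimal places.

Steady-state k* = [s/(n + g + δ)]^(1/(1−α)), so the ratio is [ (s_P/(n + g + δ)_P) / (s_K/(n + g + δ)_K) ]^1.3333.
s_P/(n + g + δ)_P = 0.18/0.087 = 2.0690; s_K/(n + g + δ)_K = 0.18/0.100 = 1.8000.
Ratio = (2.0690/1.8000)^1.3333 = 1.1494^1.3333 ≈ 1.2040

ratio ≈ 1.20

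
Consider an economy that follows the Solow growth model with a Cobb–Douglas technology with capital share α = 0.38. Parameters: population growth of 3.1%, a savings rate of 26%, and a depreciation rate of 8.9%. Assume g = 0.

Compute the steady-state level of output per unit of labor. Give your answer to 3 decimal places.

y* = 1.606

At the steady state, Δk = 0, so s·k^α = (n + δ)·k.
Dividing both sides by k: k^(1−α) = s / (n + δ).
k^0.62 = 0.26 / (0.031 + 0.089) = 0.26 / 0.120 = 2.1667
k* = 2.1667^(1/0.62) ≈ 3.4803
y* = (k*)^α = 3.4803^0.38 ≈ 1.6063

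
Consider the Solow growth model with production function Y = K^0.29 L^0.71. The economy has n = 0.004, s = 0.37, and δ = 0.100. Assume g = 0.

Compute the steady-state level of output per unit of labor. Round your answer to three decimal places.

In steady state, investment equals break-even investment: s·k^α = (n + δ)·k.
Dividing both sides by k: k^(1−α) = s / (n + δ).
k^0.71 = 0.37 / (0.004 + 0.100) = 0.37 / 0.104 = 3.5577
k* = 3.5577^(1/0.71) ≈ 5.9744
y* = (k*)^α = 5.9744^0.29 ≈ 1.6793

y* = 1.679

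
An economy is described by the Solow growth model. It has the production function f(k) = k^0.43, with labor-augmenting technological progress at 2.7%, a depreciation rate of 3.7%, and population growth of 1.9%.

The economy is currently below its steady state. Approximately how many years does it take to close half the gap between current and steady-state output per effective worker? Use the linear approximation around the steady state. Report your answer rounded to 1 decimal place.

about 14.7 years

Near the steady state the convergence rate is λ = (1 − α)(n + g + δ).
λ = (1 − 0.43) × 0.083 = 0.57 × 0.083 = 0.04731
Half-life = ln 2 / λ = 0.6931 / 0.04731 ≈ 14.65 years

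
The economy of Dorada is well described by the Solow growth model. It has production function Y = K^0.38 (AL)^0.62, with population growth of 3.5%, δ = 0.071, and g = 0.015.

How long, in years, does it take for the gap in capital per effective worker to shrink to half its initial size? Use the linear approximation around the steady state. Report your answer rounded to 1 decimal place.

Near the steady state the convergence rate is λ = (1 − α)(n + g + δ).
λ = (1 − 0.38) × 0.121 = 0.62 × 0.121 = 0.07502
Half-life = ln 2 / λ = 0.6931 / 0.07502 ≈ 9.24 years

about 9.2 years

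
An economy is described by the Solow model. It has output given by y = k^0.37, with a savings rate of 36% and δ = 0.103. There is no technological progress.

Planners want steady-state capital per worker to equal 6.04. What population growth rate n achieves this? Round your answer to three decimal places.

n ≈ 0.013

In steady state, investment equals break-even investment: s·k^α = (n + δ)·k.
So s / (n + δ) = (k*)^(1−α) = 6.04^0.63 = 3.1049.
Therefore n + δ = s / 3.1049 = 0.36 / 3.1049 = 0.1159, so n = 0.1159 − 0.103 = 0.0129.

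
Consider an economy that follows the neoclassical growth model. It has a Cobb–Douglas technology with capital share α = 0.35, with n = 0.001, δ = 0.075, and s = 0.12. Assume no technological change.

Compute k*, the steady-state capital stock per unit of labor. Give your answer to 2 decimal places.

Steady state requires s·f(k) = (n + δ)·k, i.e. s·k^α = (n + δ)·k.
Dividing both sides by k: k^(1−α) = s / (n + δ).
k^0.65 = 0.12 / (0.001 + 0.075) = 0.12 / 0.076 = 1.5789
k* = 1.5789^(1/0.65) ≈ 2.0191

k* ≈ 2.02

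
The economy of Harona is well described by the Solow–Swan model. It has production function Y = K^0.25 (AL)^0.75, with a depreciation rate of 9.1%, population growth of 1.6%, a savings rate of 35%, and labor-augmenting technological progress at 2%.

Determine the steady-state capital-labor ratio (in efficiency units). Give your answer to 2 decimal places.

k* ≈ 3.86

At the steady state, Δk = 0, so s·k^α = (n + g + δ)·k.
Rearranging, k^(1−α) = s / (n + g + δ).
k^0.75 = 0.35 / (0.016 + 0.020 + 0.091) = 0.35 / 0.127 = 2.7559
k* = 2.7559^(1/0.75) ≈ 3.8638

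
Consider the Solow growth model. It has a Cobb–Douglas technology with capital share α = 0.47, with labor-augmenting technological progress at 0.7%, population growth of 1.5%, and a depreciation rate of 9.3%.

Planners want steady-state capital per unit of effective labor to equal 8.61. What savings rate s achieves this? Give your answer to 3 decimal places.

s ≈ 0.360

At the steady state, Δk = 0, so s·k^α = (n + g + δ)·k.
So s / (n + g + δ) = (k*)^(1−α) = 8.61^0.53 = 3.1301.
Therefore s = 3.1301 × (n + g + δ) = 3.1301 × 0.115 = 0.3600.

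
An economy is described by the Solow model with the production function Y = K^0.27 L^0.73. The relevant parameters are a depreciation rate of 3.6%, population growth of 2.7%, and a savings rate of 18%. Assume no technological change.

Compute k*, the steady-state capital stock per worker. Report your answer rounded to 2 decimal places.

k* ≈ 4.21

In steady state, investment equals break-even investment: s·k^α = (n + δ)·k.
Dividing both sides by k: k^(1−α) = s / (n + δ).
k^0.73 = 0.18 / (0.027 + 0.036) = 0.18 / 0.063 = 2.8571
k* = 2.8571^(1/0.73) ≈ 4.2127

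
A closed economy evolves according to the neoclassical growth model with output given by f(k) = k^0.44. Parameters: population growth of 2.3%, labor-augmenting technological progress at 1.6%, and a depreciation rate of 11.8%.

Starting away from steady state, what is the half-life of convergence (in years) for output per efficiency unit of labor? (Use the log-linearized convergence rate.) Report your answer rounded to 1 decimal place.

t_½ ≈ 7.9 years

Near the steady state the convergence rate is λ = (1 − α)(n + g + δ).
λ = (1 − 0.44) × 0.157 = 0.56 × 0.157 = 0.08792
Half-life = ln 2 / λ = 0.6931 / 0.08792 ≈ 7.88 years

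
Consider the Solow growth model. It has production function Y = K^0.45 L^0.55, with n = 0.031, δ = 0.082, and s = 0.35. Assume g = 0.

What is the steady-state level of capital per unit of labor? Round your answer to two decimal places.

In steady state, investment equals break-even investment: s·k^α = (n + δ)·k.
Dividing both sides by k: k^(1−α) = s / (n + δ).
k^0.55 = 0.35 / (0.031 + 0.082) = 0.35 / 0.113 = 3.0973
k* = 3.0973^(1/0.55) ≈ 7.8108

k* = 7.81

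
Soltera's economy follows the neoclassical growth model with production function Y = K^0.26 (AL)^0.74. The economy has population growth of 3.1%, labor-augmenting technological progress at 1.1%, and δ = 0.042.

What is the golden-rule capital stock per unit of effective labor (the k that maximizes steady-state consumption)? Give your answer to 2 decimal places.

k_gold ≈ 4.60

The golden rule sets f'(k) = n + g + δ, i.e. α·k^(α−1) = n + g + δ.
So k^(1−α) = α / (n + g + δ) = 0.26 / 0.084 = 3.0952.
k_gold = 3.0952^(1/0.74) ≈ 4.6035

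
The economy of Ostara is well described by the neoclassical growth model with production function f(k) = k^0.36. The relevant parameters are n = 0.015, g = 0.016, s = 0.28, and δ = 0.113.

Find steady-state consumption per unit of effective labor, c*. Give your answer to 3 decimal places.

In steady state, investment equals break-even investment: s·k^α = (n + g + δ)·k.
Dividing both sides by k: k^(1−α) = s / (n + g + δ).
k^0.64 = 0.28 / (0.015 + 0.016 + 0.113) = 0.28 / 0.144 = 1.9444
k* = 1.9444^(1/0.64) ≈ 2.8264
y* = (k*)^α = 2.8264^0.36 ≈ 1.4536
c* = (1 − s)·y* = (1 − 0.28) × 1.4536 ≈ 1.0466

c* ≈ 1.047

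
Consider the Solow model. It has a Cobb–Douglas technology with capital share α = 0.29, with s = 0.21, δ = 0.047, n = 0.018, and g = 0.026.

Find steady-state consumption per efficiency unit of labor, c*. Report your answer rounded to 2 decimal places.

c* ≈ 1.11

In steady state, investment equals break-even investment: s·k^α = (n + g + δ)·k.
Rearranging, k^(1−α) = s / (n + g + δ).
k^0.71 = 0.21 / (0.018 + 0.026 + 0.047) = 0.21 / 0.091 = 2.3077
k* = 2.3077^(1/0.71) ≈ 3.2473
y* = (k*)^α = 3.2473^0.29 ≈ 1.4072
c* = (1 − s)·y* = (1 − 0.21) × 1.4072 ≈ 1.1117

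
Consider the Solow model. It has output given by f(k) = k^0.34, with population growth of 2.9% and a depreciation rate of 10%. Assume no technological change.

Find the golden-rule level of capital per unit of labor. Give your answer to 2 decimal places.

The golden rule sets f'(k) = n + δ, i.e. α·k^(α−1) = n + δ.
So k^(1−α) = α / (n + δ) = 0.34 / 0.129 = 2.6357.
k_gold = 2.6357^(1/0.66) ≈ 4.3423

k_gold ≈ 4.34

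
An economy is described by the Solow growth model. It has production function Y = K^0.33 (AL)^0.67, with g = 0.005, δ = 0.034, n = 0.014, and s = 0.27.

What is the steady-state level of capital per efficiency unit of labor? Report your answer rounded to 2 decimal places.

Steady state requires s·f(k) = (n + g + δ)·k, i.e. s·k^α = (n + g + δ)·k.
Dividing both sides by k: k^(1−α) = s / (n + g + δ).
k^0.67 = 0.27 / (0.014 + 0.005 + 0.034) = 0.27 / 0.053 = 5.0943
k* = 5.0943^(1/0.67) ≈ 11.3593

k* ≈ 11.36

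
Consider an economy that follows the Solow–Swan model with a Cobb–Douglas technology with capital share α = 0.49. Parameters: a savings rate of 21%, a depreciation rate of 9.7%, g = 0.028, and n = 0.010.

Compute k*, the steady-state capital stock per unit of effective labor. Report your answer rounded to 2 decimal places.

k* = 2.38

In steady state, investment equals break-even investment: s·k^α = (n + g + δ)·k.
Dividing both sides by k: k^(1−α) = s / (n + g + δ).
k^0.51 = 0.21 / (0.010 + 0.028 + 0.097) = 0.21 / 0.135 = 1.5556
k* = 1.5556^(1/0.51) ≈ 2.3783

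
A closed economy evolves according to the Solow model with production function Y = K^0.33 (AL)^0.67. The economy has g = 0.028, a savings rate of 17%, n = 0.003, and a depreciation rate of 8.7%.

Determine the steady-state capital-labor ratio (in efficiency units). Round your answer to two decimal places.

In steady state, investment equals break-even investment: s·k^α = (n + g + δ)·k.
Rearranging, k^(1−α) = s / (n + g + δ).
k^0.67 = 0.17 / (0.003 + 0.028 + 0.087) = 0.17 / 0.118 = 1.4407
k* = 1.4407^(1/0.67) ≈ 1.7246

k* ≈ 1.72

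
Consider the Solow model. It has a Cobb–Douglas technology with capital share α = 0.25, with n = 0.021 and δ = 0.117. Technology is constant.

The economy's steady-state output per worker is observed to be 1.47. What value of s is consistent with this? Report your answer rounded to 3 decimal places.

Steady state requires s·f(k) = (n + δ)·k, i.e. s·k^α = (n + δ)·k.
Since y* = [s/(n + δ)]^(α/(1−α)), we have s/(n + δ) = (y*)^((1−α)/α) = 1.47^3 = 3.1765.
Therefore s = 3.1765 × (n + δ) = 3.1765 × 0.138 = 0.4384.

s ≈ 0.438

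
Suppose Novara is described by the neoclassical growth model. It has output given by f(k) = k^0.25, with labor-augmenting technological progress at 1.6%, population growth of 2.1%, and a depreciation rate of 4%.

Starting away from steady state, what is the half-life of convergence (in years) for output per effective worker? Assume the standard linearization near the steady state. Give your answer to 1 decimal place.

about 12.0 years

Near the steady state the convergence rate is λ = (1 − α)(n + g + δ).
λ = (1 − 0.25) × 0.077 = 0.75 × 0.077 = 0.05775
Half-life = ln 2 / λ = 0.6931 / 0.05775 ≈ 12.00 years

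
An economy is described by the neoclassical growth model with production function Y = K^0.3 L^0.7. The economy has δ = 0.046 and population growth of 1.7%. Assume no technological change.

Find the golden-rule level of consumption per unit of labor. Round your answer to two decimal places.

c_gold ≈ 1.37

At the golden rule, f'(k) = n + δ, so α·k^(α−1) = n + δ and k_gold = (α/(n + δ))^(1/(1−α)).
k_gold = (0.3/0.063)^(1/0.7) = 4.7619^1.4286 ≈ 9.2956
c_gold = f(k_gold) − (n + δ)·k_gold = 1.9520 − 0.063×9.2956 ≈ 1.3664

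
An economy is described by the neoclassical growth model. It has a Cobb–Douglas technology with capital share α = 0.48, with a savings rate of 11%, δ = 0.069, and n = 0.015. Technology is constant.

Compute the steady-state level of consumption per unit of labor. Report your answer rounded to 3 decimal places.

Steady state requires s·f(k) = (n + δ)·k, i.e. s·k^α = (n + δ)·k.
Dividing both sides by k: k^(1−α) = s / (n + δ).
k^0.52 = 0.11 / (0.015 + 0.069) = 0.11 / 0.084 = 1.3095
k* = 1.3095^(1/0.52) ≈ 1.6796
y* = (k*)^α = 1.6796^0.48 ≈ 1.2826
c* = (1 − s)·y* = (1 − 0.11) × 1.2826 ≈ 1.1415

c* = 1.142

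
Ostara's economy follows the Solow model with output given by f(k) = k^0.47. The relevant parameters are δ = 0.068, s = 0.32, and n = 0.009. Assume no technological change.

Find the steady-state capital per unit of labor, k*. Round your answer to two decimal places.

Steady state requires s·f(k) = (n + δ)·k, i.e. s·k^α = (n + δ)·k.
Rearranging, k^(1−α) = s / (n + δ).
k^0.53 = 0.32 / (0.009 + 0.068) = 0.32 / 0.077 = 4.1558
k* = 4.1558^(1/0.53) ≈ 14.6985

k* ≈ 14.70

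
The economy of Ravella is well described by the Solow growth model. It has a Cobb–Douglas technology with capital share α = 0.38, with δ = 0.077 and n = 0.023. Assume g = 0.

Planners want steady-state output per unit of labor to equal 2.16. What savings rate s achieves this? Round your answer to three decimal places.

Steady state requires s·f(k) = (n + δ)·k, i.e. s·k^α = (n + δ)·k.
Since y* = [s/(n + δ)]^(α/(1−α)), we have s/(n + δ) = (y*)^((1−α)/α) = 2.16^1.6316 = 3.5131.
Therefore s = 3.5131 × (n + δ) = 3.5131 × 0.100 = 0.3513.

s ≈ 0.351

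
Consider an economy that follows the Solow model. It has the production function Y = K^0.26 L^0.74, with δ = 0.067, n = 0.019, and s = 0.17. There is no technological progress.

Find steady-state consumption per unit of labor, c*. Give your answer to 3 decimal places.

c* ≈ 1.055

Steady state requires s·f(k) = (n + δ)·k, i.e. s·k^α = (n + δ)·k.
Rearranging, k^(1−α) = s / (n + δ).
k^0.74 = 0.17 / (0.019 + 0.067) = 0.17 / 0.086 = 1.9767
k* = 1.9767^(1/0.74) ≈ 2.5114
y* = (k*)^α = 2.5114^0.26 ≈ 1.2705
c* = (1 − s)·y* = (1 − 0.17) × 1.2705 ≈ 1.0545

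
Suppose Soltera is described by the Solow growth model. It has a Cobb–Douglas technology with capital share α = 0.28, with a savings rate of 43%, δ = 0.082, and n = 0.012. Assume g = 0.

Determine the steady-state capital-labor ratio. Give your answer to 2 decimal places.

In steady state, investment equals break-even investment: s·k^α = (n + δ)·k.
Dividing both sides by k: k^(1−α) = s / (n + δ).
k^0.72 = 0.43 / (0.012 + 0.082) = 0.43 / 0.094 = 4.5745
k* = 4.5745^(1/0.72) ≈ 8.2631

k* ≈ 8.26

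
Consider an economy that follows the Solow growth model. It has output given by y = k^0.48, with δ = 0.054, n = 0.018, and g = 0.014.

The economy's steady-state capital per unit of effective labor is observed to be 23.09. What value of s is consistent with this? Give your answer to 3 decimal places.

s ≈ 0.440

At the steady state, Δk = 0, so s·k^α = (n + g + δ)·k.
So s / (n + g + δ) = (k*)^(1−α) = 23.09^0.52 = 5.1166.
Therefore s = 5.1166 × (n + g + δ) = 5.1166 × 0.086 = 0.4400.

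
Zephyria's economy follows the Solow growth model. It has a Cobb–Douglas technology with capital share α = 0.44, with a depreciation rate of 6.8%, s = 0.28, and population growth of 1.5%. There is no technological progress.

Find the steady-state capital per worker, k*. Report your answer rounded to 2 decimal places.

Steady state requires s·f(k) = (n + δ)·k, i.e. s·k^α = (n + δ)·k.
Dividing both sides by k: k^(1−α) = s / (n + δ).
k^0.56 = 0.28 / (0.015 + 0.068) = 0.28 / 0.083 = 3.3735
k* = 3.3735^(1/0.56) ≈ 8.7700

k* = 8.77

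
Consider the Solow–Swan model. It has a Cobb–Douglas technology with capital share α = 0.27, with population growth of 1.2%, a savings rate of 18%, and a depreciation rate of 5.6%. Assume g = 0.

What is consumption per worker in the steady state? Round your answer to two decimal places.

At the steady state, Δk = 0, so s·k^α = (n + δ)·k.
Dividing both sides by k: k^(1−α) = s / (n + δ).
k^0.73 = 0.18 / (0.012 + 0.056) = 0.18 / 0.068 = 2.6471
k* = 2.6471^(1/0.73) ≈ 3.7944
y* = (k*)^α = 3.7944^0.27 ≈ 1.4334
c* = (1 − s)·y* = (1 − 0.18) × 1.4334 ≈ 1.1754

c* = 1.18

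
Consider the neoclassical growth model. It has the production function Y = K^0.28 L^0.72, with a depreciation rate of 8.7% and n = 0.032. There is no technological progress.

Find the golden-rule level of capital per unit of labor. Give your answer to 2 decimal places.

k_gold ≈ 3.28

The golden rule sets f'(k) = n + δ, i.e. α·k^(α−1) = n + δ.
So k^(1−α) = α / (n + δ) = 0.28 / 0.119 = 2.3529.
k_gold = 2.3529^(1/0.72) ≈ 3.2818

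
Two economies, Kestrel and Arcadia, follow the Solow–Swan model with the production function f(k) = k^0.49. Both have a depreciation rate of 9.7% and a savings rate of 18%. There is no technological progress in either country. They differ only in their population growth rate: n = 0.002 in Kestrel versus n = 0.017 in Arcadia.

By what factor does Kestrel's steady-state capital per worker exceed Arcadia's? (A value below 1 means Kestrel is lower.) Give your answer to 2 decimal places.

Steady-state k* = [s/(n + δ)]^(1/(1−α)), so the ratio is [ (s_K/(n + δ)_K) / (s_A/(n + δ)_A) ]^1.9608.
s_K/(n + δ)_K = 0.18/0.099 = 1.8182; s_A/(n + δ)_A = 0.18/0.114 = 1.5789.
Ratio = (1.8182/1.5789)^1.9608 = 1.1516^1.9608 ≈ 1.3189

k*_K / k*_A ≈ 1.32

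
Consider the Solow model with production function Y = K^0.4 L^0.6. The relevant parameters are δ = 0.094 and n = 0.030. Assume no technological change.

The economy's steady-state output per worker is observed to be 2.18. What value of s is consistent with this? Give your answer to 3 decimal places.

Steady state requires s·f(k) = (n + δ)·k, i.e. s·k^α = (n + δ)·k.
Since y* = [s/(n + δ)]^(α/(1−α)), we have s/(n + δ) = (y*)^((1−α)/α) = 2.18^1.5 = 3.2187.
Therefore s = 3.2187 × (n + δ) = 3.2187 × 0.124 = 0.3991.

s ≈ 0.399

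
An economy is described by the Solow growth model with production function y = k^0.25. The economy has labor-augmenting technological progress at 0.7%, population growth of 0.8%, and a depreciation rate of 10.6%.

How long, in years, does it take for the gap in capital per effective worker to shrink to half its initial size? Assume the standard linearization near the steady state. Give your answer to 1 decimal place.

about 7.6 years

Near the steady state the convergence rate is λ = (1 − α)(n + g + δ).
λ = (1 − 0.25) × 0.121 = 0.75 × 0.121 = 0.09075
Half-life = ln 2 / λ = 0.6931 / 0.09075 ≈ 7.64 years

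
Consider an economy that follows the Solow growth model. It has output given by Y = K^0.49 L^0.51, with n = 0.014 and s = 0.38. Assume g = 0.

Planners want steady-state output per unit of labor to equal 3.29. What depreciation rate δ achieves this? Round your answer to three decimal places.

Steady state requires s·f(k) = (n + δ)·k, i.e. s·k^α = (n + δ)·k.
Since y* = [s/(n + δ)]^(α/(1−α)), we have s/(n + δ) = (y*)^((1−α)/α) = 3.29^1.0408 = 3.4538.
Therefore n + δ = s / 3.4538 = 0.38 / 3.4538 = 0.1100, so δ = 0.1100 − 0.014 = 0.0960.

δ ≈ 0.096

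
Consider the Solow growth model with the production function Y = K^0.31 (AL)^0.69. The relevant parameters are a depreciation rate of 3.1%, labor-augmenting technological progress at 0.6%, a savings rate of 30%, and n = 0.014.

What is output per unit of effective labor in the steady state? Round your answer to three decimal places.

At the steady state, Δk = 0, so s·k^α = (n + g + δ)·k.
Rearranging, k^(1−α) = s / (n + g + δ).
k^0.69 = 0.30 / (0.014 + 0.006 + 0.031) = 0.30 / 0.051 = 5.8824
k* = 5.8824^(1/0.69) ≈ 13.0406
y* = (k*)^α = 13.0406^0.31 ≈ 2.2169

y* = 2.217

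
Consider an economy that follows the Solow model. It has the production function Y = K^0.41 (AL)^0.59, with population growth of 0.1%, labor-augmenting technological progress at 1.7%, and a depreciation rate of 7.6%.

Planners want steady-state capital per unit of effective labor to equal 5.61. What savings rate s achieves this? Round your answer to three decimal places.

s ≈ 0.260

In steady state, investment equals break-even investment: s·k^α = (n + g + δ)·k.
So s / (n + g + δ) = (k*)^(1−α) = 5.61^0.59 = 2.7662.
Therefore s = 2.7662 × (n + g + δ) = 2.7662 × 0.094 = 0.2600.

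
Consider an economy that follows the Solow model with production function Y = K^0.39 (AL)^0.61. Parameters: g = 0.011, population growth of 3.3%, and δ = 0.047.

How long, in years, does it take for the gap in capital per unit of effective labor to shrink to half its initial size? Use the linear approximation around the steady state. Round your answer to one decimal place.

t_½ ≈ 12.5 years

Near the steady state the convergence rate is λ = (1 − α)(n + g + δ).
λ = (1 − 0.39) × 0.091 = 0.61 × 0.091 = 0.05551
Half-life = ln 2 / λ = 0.6931 / 0.05551 ≈ 12.49 years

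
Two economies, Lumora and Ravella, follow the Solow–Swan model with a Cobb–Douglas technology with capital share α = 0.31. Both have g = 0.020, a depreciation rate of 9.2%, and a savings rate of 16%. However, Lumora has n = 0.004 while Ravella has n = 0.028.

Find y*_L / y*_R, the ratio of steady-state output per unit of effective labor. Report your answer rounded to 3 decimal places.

Steady-state y* = [s/(n + g + δ)]^(α/(1−α)), so the ratio is [ (s_L/(n + g + δ)_L) / (s_R/(n + g + δ)_R) ]^0.4493.
s_L/(n + g + δ)_L = 0.16/0.116 = 1.3793; s_R/(n + g + δ)_R = 0.16/0.140 = 1.1429.
Ratio = (1.3793/1.1429)^0.4493 = 1.2068^0.4493 ≈ 1.0881

y*_L / y*_R ≈ 1.088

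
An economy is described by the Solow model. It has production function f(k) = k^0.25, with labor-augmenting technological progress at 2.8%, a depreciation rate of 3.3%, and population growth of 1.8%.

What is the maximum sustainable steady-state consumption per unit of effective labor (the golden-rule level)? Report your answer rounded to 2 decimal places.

At the golden rule, f'(k) = n + g + δ, so α·k^(α−1) = n + g + δ and k_gold = (α/(n + g + δ))^(1/(1−α)).
k_gold = (0.25/0.079)^(1/0.75) = 3.1646^1.3333 ≈ 4.6460
c_gold = f(k_gold) − (n + g + δ)·k_gold = 1.4681 − 0.079×4.6460 ≈ 1.1011

c_gold ≈ 1.10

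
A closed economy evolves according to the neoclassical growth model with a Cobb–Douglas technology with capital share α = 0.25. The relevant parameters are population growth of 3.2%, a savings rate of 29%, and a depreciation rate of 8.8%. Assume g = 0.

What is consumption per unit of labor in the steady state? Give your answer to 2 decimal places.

c* = 0.95

In steady state, investment equals break-even investment: s·k^α = (n + δ)·k.
Dividing both sides by k: k^(1−α) = s / (n + δ).
k^0.75 = 0.29 / (0.032 + 0.088) = 0.29 / 0.120 = 2.4167
k* = 2.4167^(1/0.75) ≈ 3.2431
y* = (k*)^α = 3.2431^0.25 ≈ 1.3420
c* = (1 − s)·y* = (1 − 0.29) × 1.3420 ≈ 0.9528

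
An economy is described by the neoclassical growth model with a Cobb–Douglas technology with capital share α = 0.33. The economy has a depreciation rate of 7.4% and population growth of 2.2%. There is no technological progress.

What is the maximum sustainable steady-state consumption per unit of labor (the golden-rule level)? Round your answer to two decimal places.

c_gold ≈ 1.23

At the golden rule, f'(k) = n + δ, so α·k^(α−1) = n + δ and k_gold = (α/(n + δ))^(1/(1−α)).
k_gold = (0.33/0.096)^(1/0.67) = 3.4375^1.4925 ≈ 6.3145
c_gold = f(k_gold) − (n + δ)·k_gold = 1.8370 − 0.096×6.3145 ≈ 1.2308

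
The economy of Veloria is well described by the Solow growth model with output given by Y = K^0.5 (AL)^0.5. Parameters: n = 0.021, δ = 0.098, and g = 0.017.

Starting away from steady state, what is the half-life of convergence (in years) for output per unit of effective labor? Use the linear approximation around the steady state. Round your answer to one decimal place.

Near the steady state the convergence rate is λ = (1 − α)(n + g + δ).
λ = (1 − 0.5) × 0.136 = 0.5 × 0.136 = 0.0680
Half-life = ln 2 / λ = 0.6931 / 0.0680 ≈ 10.19 years

half-life ≈ 10.2 years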